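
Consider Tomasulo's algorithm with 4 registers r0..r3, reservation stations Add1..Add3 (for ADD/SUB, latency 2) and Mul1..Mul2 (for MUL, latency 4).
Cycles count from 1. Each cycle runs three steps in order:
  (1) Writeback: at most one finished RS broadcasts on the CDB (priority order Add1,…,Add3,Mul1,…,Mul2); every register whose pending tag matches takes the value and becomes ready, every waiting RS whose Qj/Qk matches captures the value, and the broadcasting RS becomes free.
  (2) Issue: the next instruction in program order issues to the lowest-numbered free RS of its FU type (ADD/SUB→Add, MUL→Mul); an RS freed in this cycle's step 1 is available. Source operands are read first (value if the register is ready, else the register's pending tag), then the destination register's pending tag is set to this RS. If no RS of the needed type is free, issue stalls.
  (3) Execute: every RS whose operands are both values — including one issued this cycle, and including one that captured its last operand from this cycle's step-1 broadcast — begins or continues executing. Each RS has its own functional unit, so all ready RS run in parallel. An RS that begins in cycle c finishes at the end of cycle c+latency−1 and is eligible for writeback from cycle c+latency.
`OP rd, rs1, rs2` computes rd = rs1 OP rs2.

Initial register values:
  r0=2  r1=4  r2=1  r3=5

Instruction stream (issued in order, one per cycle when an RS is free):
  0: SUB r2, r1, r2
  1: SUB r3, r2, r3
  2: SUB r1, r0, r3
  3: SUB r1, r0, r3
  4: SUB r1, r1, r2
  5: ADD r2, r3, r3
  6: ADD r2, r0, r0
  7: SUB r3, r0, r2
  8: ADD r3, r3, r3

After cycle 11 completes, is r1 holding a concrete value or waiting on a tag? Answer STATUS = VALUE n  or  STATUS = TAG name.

STATUS = VALUE 1

  c1: issue SUB r2<-Add1  regs: r0:2,r1:4,r2:Add1,r3:5
  c2: issue SUB r3<-Add2  regs: r0:2,r1:4,r2:Add1,r3:Add2
  c3: CDB Add1=3; issue SUB r1<-Add1  regs: r0:2,r1:Add1,r2:3,r3:Add2
  c4: issue SUB r1<-Add3  regs: r0:2,r1:Add3,r2:3,r3:Add2
  c5: CDB Add2=-2; issue SUB r1<-Add2  regs: r0:2,r1:Add2,r2:3,r3:-2
  c6: stall  regs: r0:2,r1:Add2,r2:3,r3:-2
  c7: CDB Add1=4; issue ADD r2<-Add1  regs: r0:2,r1:Add2,r2:Add1,r3:-2
  c8: CDB Add3=4; issue ADD r2<-Add3  regs: r0:2,r1:Add2,r2:Add3,r3:-2
  c9: CDB Add1=-4; issue SUB r3<-Add1  regs: r0:2,r1:Add2,r2:Add3,r3:Add1
  c10: CDB Add2=1; issue ADD r3<-Add2  regs: r0:2,r1:1,r2:Add3,r3:Add2
  c11: CDB Add3=4  regs: r0:2,r1:1,r2:4,r3:Add2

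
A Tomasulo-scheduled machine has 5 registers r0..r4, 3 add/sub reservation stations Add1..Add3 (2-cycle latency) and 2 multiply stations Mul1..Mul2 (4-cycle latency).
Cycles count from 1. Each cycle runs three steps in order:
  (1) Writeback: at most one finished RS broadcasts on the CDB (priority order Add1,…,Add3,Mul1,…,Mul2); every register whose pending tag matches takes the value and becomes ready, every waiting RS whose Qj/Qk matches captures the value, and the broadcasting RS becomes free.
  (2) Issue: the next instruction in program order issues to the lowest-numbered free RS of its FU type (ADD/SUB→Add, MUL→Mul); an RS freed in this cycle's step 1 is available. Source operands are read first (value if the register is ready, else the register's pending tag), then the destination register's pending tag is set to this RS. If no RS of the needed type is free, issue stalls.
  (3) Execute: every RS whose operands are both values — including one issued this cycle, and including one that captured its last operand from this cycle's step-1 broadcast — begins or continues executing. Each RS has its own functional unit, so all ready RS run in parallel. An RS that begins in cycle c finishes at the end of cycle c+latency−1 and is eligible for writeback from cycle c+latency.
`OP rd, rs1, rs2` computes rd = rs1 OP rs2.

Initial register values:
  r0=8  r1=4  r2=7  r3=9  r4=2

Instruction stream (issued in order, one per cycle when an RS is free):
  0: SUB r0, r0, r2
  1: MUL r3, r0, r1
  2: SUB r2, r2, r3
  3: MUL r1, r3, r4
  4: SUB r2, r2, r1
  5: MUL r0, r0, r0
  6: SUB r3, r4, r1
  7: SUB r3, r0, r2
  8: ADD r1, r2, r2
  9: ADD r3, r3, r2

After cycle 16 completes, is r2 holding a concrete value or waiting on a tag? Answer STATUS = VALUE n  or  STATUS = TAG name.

STATUS = VALUE -5

cycle 1: issue SUB r0<-Add1 // r0:Add1,r1:4,r2:7,r3:9,r4:2
cycle 2: issue MUL r3<-Mul1 // r0:Add1,r1:4,r2:7,r3:Mul1,r4:2
cycle 3: CDB Add1=1; issue SUB r2<-Add1 // r0:1,r1:4,r2:Add1,r3:Mul1,r4:2
cycle 4: issue MUL r1<-Mul2 // r0:1,r1:Mul2,r2:Add1,r3:Mul1,r4:2
cycle 5: issue SUB r2<-Add2 // r0:1,r1:Mul2,r2:Add2,r3:Mul1,r4:2
cycle 6: stall // r0:1,r1:Mul2,r2:Add2,r3:Mul1,r4:2
cycle 7: CDB Mul1=4; issue MUL r0<-Mul1 // r0:Mul1,r1:Mul2,r2:Add2,r3:4,r4:2
cycle 8: issue SUB r3<-Add3 // r0:Mul1,r1:Mul2,r2:Add2,r3:Add3,r4:2
cycle 9: CDB Add1=3; issue SUB r3<-Add1 // r0:Mul1,r1:Mul2,r2:Add2,r3:Add1,r4:2
cycle 10: stall // r0:Mul1,r1:Mul2,r2:Add2,r3:Add1,r4:2
cycle 11: CDB Mul1=1; stall // r0:1,r1:Mul2,r2:Add2,r3:Add1,r4:2
cycle 12: CDB Mul2=8; stall // r0:1,r1:8,r2:Add2,r3:Add1,r4:2
cycle 13: stall // r0:1,r1:8,r2:Add2,r3:Add1,r4:2
cycle 14: CDB Add2=-5; issue ADD r1<-Add2 // r0:1,r1:Add2,r2:-5,r3:Add1,r4:2
cycle 15: CDB Add3=-6; issue ADD r3<-Add3 // r0:1,r1:Add2,r2:-5,r3:Add3,r4:2
cycle 16: CDB Add1=6 // r0:1,r1:Add2,r2:-5,r3:Add3,r4:2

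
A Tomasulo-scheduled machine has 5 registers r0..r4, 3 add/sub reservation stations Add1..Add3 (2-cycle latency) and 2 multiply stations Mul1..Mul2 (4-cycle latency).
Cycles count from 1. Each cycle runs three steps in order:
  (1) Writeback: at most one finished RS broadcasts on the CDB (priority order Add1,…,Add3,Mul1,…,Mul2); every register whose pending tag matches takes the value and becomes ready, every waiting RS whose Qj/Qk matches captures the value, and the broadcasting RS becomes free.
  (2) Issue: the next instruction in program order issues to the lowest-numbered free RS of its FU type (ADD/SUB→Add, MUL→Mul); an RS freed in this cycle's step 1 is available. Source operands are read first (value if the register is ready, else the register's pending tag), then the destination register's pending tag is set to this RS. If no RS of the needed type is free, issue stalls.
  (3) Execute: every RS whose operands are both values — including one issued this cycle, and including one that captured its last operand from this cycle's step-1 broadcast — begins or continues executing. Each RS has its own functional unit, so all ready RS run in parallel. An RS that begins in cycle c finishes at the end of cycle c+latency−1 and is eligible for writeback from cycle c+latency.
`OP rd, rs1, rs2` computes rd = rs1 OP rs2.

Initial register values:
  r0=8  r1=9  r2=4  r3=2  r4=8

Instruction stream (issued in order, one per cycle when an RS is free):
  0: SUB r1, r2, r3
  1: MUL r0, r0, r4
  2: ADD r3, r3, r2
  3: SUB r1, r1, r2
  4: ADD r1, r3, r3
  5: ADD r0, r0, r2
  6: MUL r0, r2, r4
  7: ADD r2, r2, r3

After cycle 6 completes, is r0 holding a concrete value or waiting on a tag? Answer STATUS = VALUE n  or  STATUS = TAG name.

cycle 1: issue SUB r1<-Add1 // r0:8,r1:Add1,r2:4,r3:2,r4:8
cycle 2: issue MUL r0<-Mul1 // r0:Mul1,r1:Add1,r2:4,r3:2,r4:8
cycle 3: CDB Add1=2; issue ADD r3<-Add1 // r0:Mul1,r1:2,r2:4,r3:Add1,r4:8
cycle 4: issue SUB r1<-Add2 // r0:Mul1,r1:Add2,r2:4,r3:Add1,r4:8
cycle 5: CDB Add1=6; issue ADD r1<-Add1 // r0:Mul1,r1:Add1,r2:4,r3:6,r4:8
cycle 6: CDB Add2=-2; issue ADD r0<-Add2 // r0:Add2,r1:Add1,r2:4,r3:6,r4:8

STATUS = TAG Add2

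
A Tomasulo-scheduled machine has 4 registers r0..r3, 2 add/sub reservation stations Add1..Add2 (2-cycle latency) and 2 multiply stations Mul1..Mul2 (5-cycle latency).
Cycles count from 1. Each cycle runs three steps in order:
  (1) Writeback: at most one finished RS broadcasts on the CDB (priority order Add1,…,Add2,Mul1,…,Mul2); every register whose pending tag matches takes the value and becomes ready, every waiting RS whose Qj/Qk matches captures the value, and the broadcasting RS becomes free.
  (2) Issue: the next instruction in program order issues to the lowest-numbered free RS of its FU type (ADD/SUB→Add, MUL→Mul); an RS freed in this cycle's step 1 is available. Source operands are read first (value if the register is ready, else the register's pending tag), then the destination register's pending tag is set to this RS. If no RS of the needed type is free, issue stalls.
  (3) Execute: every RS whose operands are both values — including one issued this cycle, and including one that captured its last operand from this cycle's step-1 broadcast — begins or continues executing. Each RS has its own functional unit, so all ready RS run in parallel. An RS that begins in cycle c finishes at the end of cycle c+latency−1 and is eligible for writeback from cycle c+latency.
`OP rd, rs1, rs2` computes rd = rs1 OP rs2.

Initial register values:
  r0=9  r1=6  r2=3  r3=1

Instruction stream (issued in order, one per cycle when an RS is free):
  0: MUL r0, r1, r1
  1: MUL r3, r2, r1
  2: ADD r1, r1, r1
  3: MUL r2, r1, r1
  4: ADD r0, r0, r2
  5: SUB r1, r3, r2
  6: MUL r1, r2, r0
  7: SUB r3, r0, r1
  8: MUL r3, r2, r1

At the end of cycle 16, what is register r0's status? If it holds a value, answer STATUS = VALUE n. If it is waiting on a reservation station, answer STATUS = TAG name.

cycle 1: issue MUL r0<-Mul1 // r0:Mul1,r1:6,r2:3,r3:1
cycle 2: issue MUL r3<-Mul2 // r0:Mul1,r1:6,r2:3,r3:Mul2
cycle 3: issue ADD r1<-Add1 // r0:Mul1,r1:Add1,r2:3,r3:Mul2
cycle 4: stall // r0:Mul1,r1:Add1,r2:3,r3:Mul2
cycle 5: CDB Add1=12; stall // r0:Mul1,r1:12,r2:3,r3:Mul2
cycle 6: CDB Mul1=36; issue MUL r2<-Mul1 // r0:36,r1:12,r2:Mul1,r3:Mul2
cycle 7: CDB Mul2=18; issue ADD r0<-Add1 // r0:Add1,r1:12,r2:Mul1,r3:18
cycle 8: issue SUB r1<-Add2 // r0:Add1,r1:Add2,r2:Mul1,r3:18
cycle 9: issue MUL r1<-Mul2 // r0:Add1,r1:Mul2,r2:Mul1,r3:18
cycle 10: stall // r0:Add1,r1:Mul2,r2:Mul1,r3:18
cycle 11: CDB Mul1=144; stall // r0:Add1,r1:Mul2,r2:144,r3:18
cycle 12: stall // r0:Add1,r1:Mul2,r2:144,r3:18
cycle 13: CDB Add1=180; issue SUB r3<-Add1 // r0:180,r1:Mul2,r2:144,r3:Add1
cycle 14: CDB Add2=-126; issue MUL r3<-Mul1 // r0:180,r1:Mul2,r2:144,r3:Mul1
cycle 15: - // r0:180,r1:Mul2,r2:144,r3:Mul1
cycle 16: - // r0:180,r1:Mul2,r2:144,r3:Mul1

STATUS = VALUE 180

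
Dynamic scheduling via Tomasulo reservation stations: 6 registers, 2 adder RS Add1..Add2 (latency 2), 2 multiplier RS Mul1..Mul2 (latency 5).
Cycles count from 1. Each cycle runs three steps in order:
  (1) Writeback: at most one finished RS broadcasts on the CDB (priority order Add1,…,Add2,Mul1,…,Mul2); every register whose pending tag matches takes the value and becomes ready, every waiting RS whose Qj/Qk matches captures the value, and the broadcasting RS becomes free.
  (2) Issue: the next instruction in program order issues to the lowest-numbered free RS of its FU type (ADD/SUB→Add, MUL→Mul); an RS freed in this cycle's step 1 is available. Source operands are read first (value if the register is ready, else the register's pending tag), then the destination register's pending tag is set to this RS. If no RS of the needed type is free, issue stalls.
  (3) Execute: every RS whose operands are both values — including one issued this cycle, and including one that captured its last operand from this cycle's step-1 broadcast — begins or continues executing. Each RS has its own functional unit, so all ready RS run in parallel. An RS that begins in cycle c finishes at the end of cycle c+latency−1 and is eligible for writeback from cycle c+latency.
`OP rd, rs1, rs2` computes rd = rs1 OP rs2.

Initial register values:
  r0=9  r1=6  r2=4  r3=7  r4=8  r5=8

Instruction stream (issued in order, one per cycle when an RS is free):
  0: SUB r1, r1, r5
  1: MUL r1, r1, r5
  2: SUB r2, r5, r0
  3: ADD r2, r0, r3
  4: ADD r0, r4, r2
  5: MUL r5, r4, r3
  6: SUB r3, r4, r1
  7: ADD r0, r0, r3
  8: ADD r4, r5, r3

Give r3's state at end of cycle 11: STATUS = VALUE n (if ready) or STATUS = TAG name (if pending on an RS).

STATUS = VALUE 24

  c1: issue SUB r1<-Add1  regs: r0:9,r1:Add1,r2:4,r3:7,r4:8,r5:8
  c2: issue MUL r1<-Mul1  regs: r0:9,r1:Mul1,r2:4,r3:7,r4:8,r5:8
  c3: CDB Add1=-2; issue SUB r2<-Add1  regs: r0:9,r1:Mul1,r2:Add1,r3:7,r4:8,r5:8
  c4: issue ADD r2<-Add2  regs: r0:9,r1:Mul1,r2:Add2,r3:7,r4:8,r5:8
  c5: CDB Add1=-1; issue ADD r0<-Add1  regs: r0:Add1,r1:Mul1,r2:Add2,r3:7,r4:8,r5:8
  c6: CDB Add2=16; issue MUL r5<-Mul2  regs: r0:Add1,r1:Mul1,r2:16,r3:7,r4:8,r5:Mul2
  c7: issue SUB r3<-Add2  regs: r0:Add1,r1:Mul1,r2:16,r3:Add2,r4:8,r5:Mul2
  c8: CDB Add1=24; issue ADD r0<-Add1  regs: r0:Add1,r1:Mul1,r2:16,r3:Add2,r4:8,r5:Mul2
  c9: CDB Mul1=-16; stall  regs: r0:Add1,r1:-16,r2:16,r3:Add2,r4:8,r5:Mul2
  c10: stall  regs: r0:Add1,r1:-16,r2:16,r3:Add2,r4:8,r5:Mul2
  c11: CDB Add2=24; issue ADD r4<-Add2  regs: r0:Add1,r1:-16,r2:16,r3:24,r4:Add2,r5:Mul2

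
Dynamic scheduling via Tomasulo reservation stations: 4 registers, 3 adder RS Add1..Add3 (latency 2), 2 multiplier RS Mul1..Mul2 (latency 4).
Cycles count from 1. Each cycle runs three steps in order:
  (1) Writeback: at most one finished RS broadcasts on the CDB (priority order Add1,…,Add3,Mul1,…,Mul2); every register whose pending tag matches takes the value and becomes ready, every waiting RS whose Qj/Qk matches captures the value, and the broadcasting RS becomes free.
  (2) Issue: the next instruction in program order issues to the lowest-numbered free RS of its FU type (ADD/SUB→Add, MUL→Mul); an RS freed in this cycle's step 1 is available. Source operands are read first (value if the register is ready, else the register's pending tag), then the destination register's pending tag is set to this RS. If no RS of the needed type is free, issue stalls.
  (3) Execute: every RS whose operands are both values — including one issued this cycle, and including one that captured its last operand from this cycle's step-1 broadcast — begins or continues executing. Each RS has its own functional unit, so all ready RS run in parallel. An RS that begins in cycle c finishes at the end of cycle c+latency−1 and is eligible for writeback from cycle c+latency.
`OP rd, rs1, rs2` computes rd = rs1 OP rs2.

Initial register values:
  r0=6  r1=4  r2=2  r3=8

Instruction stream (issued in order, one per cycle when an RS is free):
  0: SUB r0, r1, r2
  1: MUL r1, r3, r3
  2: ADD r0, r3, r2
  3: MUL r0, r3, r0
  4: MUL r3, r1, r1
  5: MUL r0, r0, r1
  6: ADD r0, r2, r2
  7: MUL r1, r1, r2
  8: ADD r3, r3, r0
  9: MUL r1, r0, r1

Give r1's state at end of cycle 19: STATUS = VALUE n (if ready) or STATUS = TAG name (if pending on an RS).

c1: issue SUB r0<-Add1 | r0:Add1,r1:4,r2:2,r3:8
c2: issue MUL r1<-Mul1 | r0:Add1,r1:Mul1,r2:2,r3:8
c3: CDB Add1=2; issue ADD r0<-Add1 | r0:Add1,r1:Mul1,r2:2,r3:8
c4: issue MUL r0<-Mul2 | r0:Mul2,r1:Mul1,r2:2,r3:8
c5: CDB Add1=10; stall | r0:Mul2,r1:Mul1,r2:2,r3:8
c6: CDB Mul1=64; issue MUL r3<-Mul1 | r0:Mul2,r1:64,r2:2,r3:Mul1
c7: stall | r0:Mul2,r1:64,r2:2,r3:Mul1
c8: stall | r0:Mul2,r1:64,r2:2,r3:Mul1
c9: CDB Mul2=80; issue MUL r0<-Mul2 | r0:Mul2,r1:64,r2:2,r3:Mul1
c10: CDB Mul1=4096; issue ADD r0<-Add1 | r0:Add1,r1:64,r2:2,r3:4096
c11: issue MUL r1<-Mul1 | r0:Add1,r1:Mul1,r2:2,r3:4096
c12: CDB Add1=4; issue ADD r3<-Add1 | r0:4,r1:Mul1,r2:2,r3:Add1
c13: CDB Mul2=5120; issue MUL r1<-Mul2 | r0:4,r1:Mul2,r2:2,r3:Add1
c14: CDB Add1=4100 | r0:4,r1:Mul2,r2:2,r3:4100
c15: CDB Mul1=128 | r0:4,r1:Mul2,r2:2,r3:4100
c16: - | r0:4,r1:Mul2,r2:2,r3:4100
c17: - | r0:4,r1:Mul2,r2:2,r3:4100
c18: - | r0:4,r1:Mul2,r2:2,r3:4100
c19: CDB Mul2=512 | r0:4,r1:512,r2:2,r3:4100

STATUS = VALUE 512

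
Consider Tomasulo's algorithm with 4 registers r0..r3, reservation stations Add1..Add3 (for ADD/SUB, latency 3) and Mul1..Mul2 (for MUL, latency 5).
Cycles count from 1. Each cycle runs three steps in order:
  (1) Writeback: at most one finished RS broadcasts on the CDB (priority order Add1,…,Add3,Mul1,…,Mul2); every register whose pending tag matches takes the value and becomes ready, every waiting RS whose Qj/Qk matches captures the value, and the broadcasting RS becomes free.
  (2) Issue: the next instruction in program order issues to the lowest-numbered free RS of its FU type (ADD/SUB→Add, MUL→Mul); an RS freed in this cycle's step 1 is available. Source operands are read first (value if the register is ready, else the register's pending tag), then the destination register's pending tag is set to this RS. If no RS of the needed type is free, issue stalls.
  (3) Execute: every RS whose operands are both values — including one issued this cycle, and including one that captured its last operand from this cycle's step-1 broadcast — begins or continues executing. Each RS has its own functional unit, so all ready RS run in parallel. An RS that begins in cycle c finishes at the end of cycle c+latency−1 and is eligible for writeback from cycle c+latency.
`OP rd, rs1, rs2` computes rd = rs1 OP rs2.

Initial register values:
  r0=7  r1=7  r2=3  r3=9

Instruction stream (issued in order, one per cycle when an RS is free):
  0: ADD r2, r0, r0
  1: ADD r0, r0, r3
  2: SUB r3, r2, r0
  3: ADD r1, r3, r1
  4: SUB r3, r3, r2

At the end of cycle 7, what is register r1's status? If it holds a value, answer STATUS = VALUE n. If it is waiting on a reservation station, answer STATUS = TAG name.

STATUS = TAG Add1

c1: issue ADD r2<-Add1 | r0:7,r1:7,r2:Add1,r3:9
c2: issue ADD r0<-Add2 | r0:Add2,r1:7,r2:Add1,r3:9
c3: issue SUB r3<-Add3 | r0:Add2,r1:7,r2:Add1,r3:Add3
c4: CDB Add1=14; issue ADD r1<-Add1 | r0:Add2,r1:Add1,r2:14,r3:Add3
c5: CDB Add2=16; issue SUB r3<-Add2 | r0:16,r1:Add1,r2:14,r3:Add2
c6: - | r0:16,r1:Add1,r2:14,r3:Add2
c7: - | r0:16,r1:Add1,r2:14,r3:Add2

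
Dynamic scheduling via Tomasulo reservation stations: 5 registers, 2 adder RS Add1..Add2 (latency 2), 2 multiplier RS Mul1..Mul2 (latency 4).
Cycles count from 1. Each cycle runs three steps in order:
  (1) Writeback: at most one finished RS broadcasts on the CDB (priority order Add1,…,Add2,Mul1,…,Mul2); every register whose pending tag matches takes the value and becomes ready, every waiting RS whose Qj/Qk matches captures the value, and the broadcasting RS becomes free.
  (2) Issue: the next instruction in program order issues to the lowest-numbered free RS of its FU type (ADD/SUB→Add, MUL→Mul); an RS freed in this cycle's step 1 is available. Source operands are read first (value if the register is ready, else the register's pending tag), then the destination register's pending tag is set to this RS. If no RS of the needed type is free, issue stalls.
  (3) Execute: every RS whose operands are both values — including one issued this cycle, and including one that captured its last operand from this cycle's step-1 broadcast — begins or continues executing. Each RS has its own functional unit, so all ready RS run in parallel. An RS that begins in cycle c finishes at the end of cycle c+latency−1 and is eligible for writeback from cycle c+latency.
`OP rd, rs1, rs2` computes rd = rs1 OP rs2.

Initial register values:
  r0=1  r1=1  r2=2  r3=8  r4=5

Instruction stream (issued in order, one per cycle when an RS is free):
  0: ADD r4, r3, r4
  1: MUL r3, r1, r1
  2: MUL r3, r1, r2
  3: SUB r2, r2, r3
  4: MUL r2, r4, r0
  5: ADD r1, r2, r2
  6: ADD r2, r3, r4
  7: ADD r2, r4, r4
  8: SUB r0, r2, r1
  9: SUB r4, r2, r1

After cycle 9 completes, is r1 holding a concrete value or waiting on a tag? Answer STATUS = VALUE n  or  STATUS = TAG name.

STATUS = TAG Add2

c1: issue ADD r4<-Add1 | r0:1,r1:1,r2:2,r3:8,r4:Add1
c2: issue MUL r3<-Mul1 | r0:1,r1:1,r2:2,r3:Mul1,r4:Add1
c3: CDB Add1=13; issue MUL r3<-Mul2 | r0:1,r1:1,r2:2,r3:Mul2,r4:13
c4: issue SUB r2<-Add1 | r0:1,r1:1,r2:Add1,r3:Mul2,r4:13
c5: stall | r0:1,r1:1,r2:Add1,r3:Mul2,r4:13
c6: CDB Mul1=1; issue MUL r2<-Mul1 | r0:1,r1:1,r2:Mul1,r3:Mul2,r4:13
c7: CDB Mul2=2; issue ADD r1<-Add2 | r0:1,r1:Add2,r2:Mul1,r3:2,r4:13
c8: stall | r0:1,r1:Add2,r2:Mul1,r3:2,r4:13
c9: CDB Add1=0; issue ADD r2<-Add1 | r0:1,r1:Add2,r2:Add1,r3:2,r4:13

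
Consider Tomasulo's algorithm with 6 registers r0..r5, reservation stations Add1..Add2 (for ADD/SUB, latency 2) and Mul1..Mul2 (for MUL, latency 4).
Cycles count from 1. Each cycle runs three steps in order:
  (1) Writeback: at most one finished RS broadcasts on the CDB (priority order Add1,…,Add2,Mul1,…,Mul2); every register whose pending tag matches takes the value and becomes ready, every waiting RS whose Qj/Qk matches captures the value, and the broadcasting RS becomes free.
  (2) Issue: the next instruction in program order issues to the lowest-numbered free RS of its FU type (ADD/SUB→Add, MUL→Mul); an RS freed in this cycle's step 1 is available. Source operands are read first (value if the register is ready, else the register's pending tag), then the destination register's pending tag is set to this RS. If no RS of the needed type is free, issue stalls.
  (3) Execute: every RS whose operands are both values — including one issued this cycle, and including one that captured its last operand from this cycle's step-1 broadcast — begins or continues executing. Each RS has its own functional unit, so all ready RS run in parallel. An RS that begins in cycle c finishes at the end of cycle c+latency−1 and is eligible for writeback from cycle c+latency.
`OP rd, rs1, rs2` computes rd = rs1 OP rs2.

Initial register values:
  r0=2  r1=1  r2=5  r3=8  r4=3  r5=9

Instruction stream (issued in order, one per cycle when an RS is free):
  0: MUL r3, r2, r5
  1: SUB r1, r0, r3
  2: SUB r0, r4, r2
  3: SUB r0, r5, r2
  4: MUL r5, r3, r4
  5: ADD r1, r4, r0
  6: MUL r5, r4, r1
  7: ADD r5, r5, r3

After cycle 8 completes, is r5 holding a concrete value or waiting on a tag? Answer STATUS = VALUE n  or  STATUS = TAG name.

c1: issue MUL r3<-Mul1 | r0:2,r1:1,r2:5,r3:Mul1,r4:3,r5:9
c2: issue SUB r1<-Add1 | r0:2,r1:Add1,r2:5,r3:Mul1,r4:3,r5:9
c3: issue SUB r0<-Add2 | r0:Add2,r1:Add1,r2:5,r3:Mul1,r4:3,r5:9
c4: stall | r0:Add2,r1:Add1,r2:5,r3:Mul1,r4:3,r5:9
c5: CDB Add2=-2; issue SUB r0<-Add2 | r0:Add2,r1:Add1,r2:5,r3:Mul1,r4:3,r5:9
c6: CDB Mul1=45; issue MUL r5<-Mul1 | r0:Add2,r1:Add1,r2:5,r3:45,r4:3,r5:Mul1
c7: CDB Add2=4; issue ADD r1<-Add2 | r0:4,r1:Add2,r2:5,r3:45,r4:3,r5:Mul1
c8: CDB Add1=-43; issue MUL r5<-Mul2 | r0:4,r1:Add2,r2:5,r3:45,r4:3,r5:Mul2

STATUS = TAG Mul2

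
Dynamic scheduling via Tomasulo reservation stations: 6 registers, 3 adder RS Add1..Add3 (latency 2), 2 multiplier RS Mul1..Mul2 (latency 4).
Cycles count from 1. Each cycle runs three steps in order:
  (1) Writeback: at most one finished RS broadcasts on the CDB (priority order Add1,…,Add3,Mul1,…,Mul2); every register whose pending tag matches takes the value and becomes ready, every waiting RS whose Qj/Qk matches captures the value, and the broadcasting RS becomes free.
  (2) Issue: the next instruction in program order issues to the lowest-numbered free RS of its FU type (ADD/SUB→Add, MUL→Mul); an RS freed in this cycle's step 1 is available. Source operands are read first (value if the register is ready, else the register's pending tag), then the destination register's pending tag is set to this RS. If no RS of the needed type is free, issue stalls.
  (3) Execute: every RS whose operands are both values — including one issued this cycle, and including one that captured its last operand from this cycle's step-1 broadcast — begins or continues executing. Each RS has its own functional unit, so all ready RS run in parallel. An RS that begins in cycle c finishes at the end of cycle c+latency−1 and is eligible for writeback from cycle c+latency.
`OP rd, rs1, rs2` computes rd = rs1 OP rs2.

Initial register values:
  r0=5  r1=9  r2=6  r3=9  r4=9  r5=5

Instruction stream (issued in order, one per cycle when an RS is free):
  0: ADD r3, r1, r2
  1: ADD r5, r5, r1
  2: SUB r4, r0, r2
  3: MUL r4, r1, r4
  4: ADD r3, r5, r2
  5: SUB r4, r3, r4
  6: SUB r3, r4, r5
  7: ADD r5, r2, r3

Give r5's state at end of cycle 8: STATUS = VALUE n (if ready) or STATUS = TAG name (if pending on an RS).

STATUS = TAG Add3

cycle 1: issue ADD r3<-Add1 // r0:5,r1:9,r2:6,r3:Add1,r4:9,r5:5
cycle 2: issue ADD r5<-Add2 // r0:5,r1:9,r2:6,r3:Add1,r4:9,r5:Add2
cycle 3: CDB Add1=15; issue SUB r4<-Add1 // r0:5,r1:9,r2:6,r3:15,r4:Add1,r5:Add2
cycle 4: CDB Add2=14; issue MUL r4<-Mul1 // r0:5,r1:9,r2:6,r3:15,r4:Mul1,r5:14
cycle 5: CDB Add1=-1; issue ADD r3<-Add1 // r0:5,r1:9,r2:6,r3:Add1,r4:Mul1,r5:14
cycle 6: issue SUB r4<-Add2 // r0:5,r1:9,r2:6,r3:Add1,r4:Add2,r5:14
cycle 7: CDB Add1=20; issue SUB r3<-Add1 // r0:5,r1:9,r2:6,r3:Add1,r4:Add2,r5:14
cycle 8: issue ADD r5<-Add3 // r0:5,r1:9,r2:6,r3:Add1,r4:Add2,r5:Add3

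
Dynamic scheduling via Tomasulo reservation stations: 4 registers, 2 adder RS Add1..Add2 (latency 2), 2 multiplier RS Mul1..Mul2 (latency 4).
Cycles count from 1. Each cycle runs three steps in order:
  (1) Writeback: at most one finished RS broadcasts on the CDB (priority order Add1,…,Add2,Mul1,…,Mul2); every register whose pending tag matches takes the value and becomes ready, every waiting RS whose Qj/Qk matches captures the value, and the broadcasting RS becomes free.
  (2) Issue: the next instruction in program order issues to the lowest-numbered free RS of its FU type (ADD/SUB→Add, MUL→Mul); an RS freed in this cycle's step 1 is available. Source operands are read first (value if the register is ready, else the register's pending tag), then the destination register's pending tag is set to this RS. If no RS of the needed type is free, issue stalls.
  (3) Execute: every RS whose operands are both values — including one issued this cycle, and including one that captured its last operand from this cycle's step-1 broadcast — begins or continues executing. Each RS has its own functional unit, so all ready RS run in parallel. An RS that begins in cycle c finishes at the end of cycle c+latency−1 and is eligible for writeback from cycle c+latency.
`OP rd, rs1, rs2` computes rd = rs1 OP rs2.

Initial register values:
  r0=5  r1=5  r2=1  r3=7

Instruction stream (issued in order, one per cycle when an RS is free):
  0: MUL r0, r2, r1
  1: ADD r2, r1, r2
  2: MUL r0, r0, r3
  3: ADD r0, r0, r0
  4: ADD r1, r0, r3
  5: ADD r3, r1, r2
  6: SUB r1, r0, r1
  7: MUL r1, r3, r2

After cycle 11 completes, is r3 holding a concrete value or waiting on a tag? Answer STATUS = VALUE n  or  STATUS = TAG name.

STATUS = TAG Add1

cycle 1: issue MUL r0<-Mul1 // r0:Mul1,r1:5,r2:1,r3:7
cycle 2: issue ADD r2<-Add1 // r0:Mul1,r1:5,r2:Add1,r3:7
cycle 3: issue MUL r0<-Mul2 // r0:Mul2,r1:5,r2:Add1,r3:7
cycle 4: CDB Add1=6; issue ADD r0<-Add1 // r0:Add1,r1:5,r2:6,r3:7
cycle 5: CDB Mul1=5; issue ADD r1<-Add2 // r0:Add1,r1:Add2,r2:6,r3:7
cycle 6: stall // r0:Add1,r1:Add2,r2:6,r3:7
cycle 7: stall // r0:Add1,r1:Add2,r2:6,r3:7
cycle 8: stall // r0:Add1,r1:Add2,r2:6,r3:7
cycle 9: CDB Mul2=35; stall // r0:Add1,r1:Add2,r2:6,r3:7
cycle 10: stall // r0:Add1,r1:Add2,r2:6,r3:7
cycle 11: CDB Add1=70; issue ADD r3<-Add1 // r0:70,r1:Add2,r2:6,r3:Add1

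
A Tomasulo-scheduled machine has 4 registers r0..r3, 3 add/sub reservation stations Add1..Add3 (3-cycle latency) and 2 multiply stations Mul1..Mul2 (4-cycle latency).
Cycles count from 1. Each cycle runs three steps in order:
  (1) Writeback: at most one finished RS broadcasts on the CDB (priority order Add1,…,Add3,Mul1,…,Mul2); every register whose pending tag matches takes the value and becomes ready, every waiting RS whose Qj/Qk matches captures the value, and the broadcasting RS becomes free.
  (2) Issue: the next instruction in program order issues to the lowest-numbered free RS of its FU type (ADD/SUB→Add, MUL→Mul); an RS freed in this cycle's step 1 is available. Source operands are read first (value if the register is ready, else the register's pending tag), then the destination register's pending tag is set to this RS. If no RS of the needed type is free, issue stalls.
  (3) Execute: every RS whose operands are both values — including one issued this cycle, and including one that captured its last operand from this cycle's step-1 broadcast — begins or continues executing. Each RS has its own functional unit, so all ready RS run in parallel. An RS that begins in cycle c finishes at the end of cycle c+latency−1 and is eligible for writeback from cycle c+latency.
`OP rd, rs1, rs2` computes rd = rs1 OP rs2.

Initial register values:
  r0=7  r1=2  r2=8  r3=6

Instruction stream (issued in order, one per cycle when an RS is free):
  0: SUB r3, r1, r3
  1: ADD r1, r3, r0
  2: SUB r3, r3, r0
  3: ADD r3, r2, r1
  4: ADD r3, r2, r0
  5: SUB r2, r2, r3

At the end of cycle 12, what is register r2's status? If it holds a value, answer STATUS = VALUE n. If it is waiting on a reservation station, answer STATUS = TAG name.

STATUS = TAG Add3

cycle 1: issue SUB r3<-Add1 // r0:7,r1:2,r2:8,r3:Add1
cycle 2: issue ADD r1<-Add2 // r0:7,r1:Add2,r2:8,r3:Add1
cycle 3: issue SUB r3<-Add3 // r0:7,r1:Add2,r2:8,r3:Add3
cycle 4: CDB Add1=-4; issue ADD r3<-Add1 // r0:7,r1:Add2,r2:8,r3:Add1
cycle 5: stall // r0:7,r1:Add2,r2:8,r3:Add1
cycle 6: stall // r0:7,r1:Add2,r2:8,r3:Add1
cycle 7: CDB Add2=3; issue ADD r3<-Add2 // r0:7,r1:3,r2:8,r3:Add2
cycle 8: CDB Add3=-11; issue SUB r2<-Add3 // r0:7,r1:3,r2:Add3,r3:Add2
cycle 9: - // r0:7,r1:3,r2:Add3,r3:Add2
cycle 10: CDB Add1=11 // r0:7,r1:3,r2:Add3,r3:Add2
cycle 11: CDB Add2=15 // r0:7,r1:3,r2:Add3,r3:15
cycle 12: - // r0:7,r1:3,r2:Add3,r3:15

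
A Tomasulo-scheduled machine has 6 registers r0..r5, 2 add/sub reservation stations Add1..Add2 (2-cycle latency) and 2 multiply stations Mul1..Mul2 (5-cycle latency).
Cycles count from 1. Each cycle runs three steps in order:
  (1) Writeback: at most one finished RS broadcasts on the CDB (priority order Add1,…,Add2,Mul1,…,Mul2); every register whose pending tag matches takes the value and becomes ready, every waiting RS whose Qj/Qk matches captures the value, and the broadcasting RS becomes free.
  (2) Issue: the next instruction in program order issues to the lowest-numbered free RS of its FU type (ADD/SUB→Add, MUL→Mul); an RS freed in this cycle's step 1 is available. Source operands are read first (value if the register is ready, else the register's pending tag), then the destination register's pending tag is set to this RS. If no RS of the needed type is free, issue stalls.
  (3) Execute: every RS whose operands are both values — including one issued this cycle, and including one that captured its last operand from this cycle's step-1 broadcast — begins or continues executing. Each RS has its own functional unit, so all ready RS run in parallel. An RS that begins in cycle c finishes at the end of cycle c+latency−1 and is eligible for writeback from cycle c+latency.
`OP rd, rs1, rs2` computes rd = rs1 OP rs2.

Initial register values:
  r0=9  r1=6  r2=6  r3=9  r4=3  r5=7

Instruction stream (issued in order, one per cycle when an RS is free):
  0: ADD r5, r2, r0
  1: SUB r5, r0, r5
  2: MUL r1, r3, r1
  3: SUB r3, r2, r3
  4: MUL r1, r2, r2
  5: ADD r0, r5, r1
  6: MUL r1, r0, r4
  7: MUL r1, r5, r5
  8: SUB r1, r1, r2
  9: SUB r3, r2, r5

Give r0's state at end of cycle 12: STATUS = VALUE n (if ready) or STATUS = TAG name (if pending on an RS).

c1: issue ADD r5<-Add1 | r0:9,r1:6,r2:6,r3:9,r4:3,r5:Add1
c2: issue SUB r5<-Add2 | r0:9,r1:6,r2:6,r3:9,r4:3,r5:Add2
c3: CDB Add1=15; issue MUL r1<-Mul1 | r0:9,r1:Mul1,r2:6,r3:9,r4:3,r5:Add2
c4: issue SUB r3<-Add1 | r0:9,r1:Mul1,r2:6,r3:Add1,r4:3,r5:Add2
c5: CDB Add2=-6; issue MUL r1<-Mul2 | r0:9,r1:Mul2,r2:6,r3:Add1,r4:3,r5:-6
c6: CDB Add1=-3; issue ADD r0<-Add1 | r0:Add1,r1:Mul2,r2:6,r3:-3,r4:3,r5:-6
c7: stall | r0:Add1,r1:Mul2,r2:6,r3:-3,r4:3,r5:-6
c8: CDB Mul1=54; issue MUL r1<-Mul1 | r0:Add1,r1:Mul1,r2:6,r3:-3,r4:3,r5:-6
c9: stall | r0:Add1,r1:Mul1,r2:6,r3:-3,r4:3,r5:-6
c10: CDB Mul2=36; issue MUL r1<-Mul2 | r0:Add1,r1:Mul2,r2:6,r3:-3,r4:3,r5:-6
c11: issue SUB r1<-Add2 | r0:Add1,r1:Add2,r2:6,r3:-3,r4:3,r5:-6
c12: CDB Add1=30; issue SUB r3<-Add1 | r0:30,r1:Add2,r2:6,r3:Add1,r4:3,r5:-6

STATUS = VALUE 30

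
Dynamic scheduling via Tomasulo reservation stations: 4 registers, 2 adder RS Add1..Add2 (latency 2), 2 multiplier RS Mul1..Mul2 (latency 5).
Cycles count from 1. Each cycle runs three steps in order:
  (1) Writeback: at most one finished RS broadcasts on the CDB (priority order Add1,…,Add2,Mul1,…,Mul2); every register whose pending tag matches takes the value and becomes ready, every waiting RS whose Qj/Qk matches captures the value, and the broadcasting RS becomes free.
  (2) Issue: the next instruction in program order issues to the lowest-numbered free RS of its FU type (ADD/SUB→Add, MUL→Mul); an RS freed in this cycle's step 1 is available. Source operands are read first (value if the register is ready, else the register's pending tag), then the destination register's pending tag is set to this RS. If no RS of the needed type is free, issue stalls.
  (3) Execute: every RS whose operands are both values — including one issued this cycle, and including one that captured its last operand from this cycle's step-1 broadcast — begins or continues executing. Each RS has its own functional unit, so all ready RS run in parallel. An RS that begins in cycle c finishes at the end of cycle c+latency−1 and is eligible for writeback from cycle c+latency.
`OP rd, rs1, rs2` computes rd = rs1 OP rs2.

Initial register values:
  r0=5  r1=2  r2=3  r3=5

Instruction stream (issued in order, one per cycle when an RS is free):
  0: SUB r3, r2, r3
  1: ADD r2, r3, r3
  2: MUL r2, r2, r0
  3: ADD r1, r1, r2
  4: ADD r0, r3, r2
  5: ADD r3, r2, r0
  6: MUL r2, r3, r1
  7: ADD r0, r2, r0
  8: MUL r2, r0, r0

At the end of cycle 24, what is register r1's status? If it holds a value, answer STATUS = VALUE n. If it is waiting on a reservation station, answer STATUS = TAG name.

STATUS = VALUE -18

  c1: issue SUB r3<-Add1  regs: r0:5,r1:2,r2:3,r3:Add1
  c2: issue ADD r2<-Add2  regs: r0:5,r1:2,r2:Add2,r3:Add1
  c3: CDB Add1=-2; issue MUL r2<-Mul1  regs: r0:5,r1:2,r2:Mul1,r3:-2
  c4: issue ADD r1<-Add1  regs: r0:5,r1:Add1,r2:Mul1,r3:-2
  c5: CDB Add2=-4; issue ADD r0<-Add2  regs: r0:Add2,r1:Add1,r2:Mul1,r3:-2
  c6: stall  regs: r0:Add2,r1:Add1,r2:Mul1,r3:-2
  c7: stall  regs: r0:Add2,r1:Add1,r2:Mul1,r3:-2
  c8: stall  regs: r0:Add2,r1:Add1,r2:Mul1,r3:-2
  c9: stall  regs: r0:Add2,r1:Add1,r2:Mul1,r3:-2
  c10: CDB Mul1=-20; stall  regs: r0:Add2,r1:Add1,r2:-20,r3:-2
  c11: stall  regs: r0:Add2,r1:Add1,r2:-20,r3:-2
  c12: CDB Add1=-18; issue ADD r3<-Add1  regs: r0:Add2,r1:-18,r2:-20,r3:Add1
  c13: CDB Add2=-22; issue MUL r2<-Mul1  regs: r0:-22,r1:-18,r2:Mul1,r3:Add1
  c14: issue ADD r0<-Add2  regs: r0:Add2,r1:-18,r2:Mul1,r3:Add1
  c15: CDB Add1=-42; issue MUL r2<-Mul2  regs: r0:Add2,r1:-18,r2:Mul2,r3:-42
  c16: -  regs: r0:Add2,r1:-18,r2:Mul2,r3:-42
  c17: -  regs: r0:Add2,r1:-18,r2:Mul2,r3:-42
  c18: -  regs: r0:Add2,r1:-18,r2:Mul2,r3:-42
  c19: -  regs: r0:Add2,r1:-18,r2:Mul2,r3:-42
  c20: CDB Mul1=756  regs: r0:Add2,r1:-18,r2:Mul2,r3:-42
  c21: -  regs: r0:Add2,r1:-18,r2:Mul2,r3:-42
  c22: CDB Add2=734  regs: r0:734,r1:-18,r2:Mul2,r3:-42
  c23: -  regs: r0:734,r1:-18,r2:Mul2,r3:-42
  c24: -  regs: r0:734,r1:-18,r2:Mul2,r3:-42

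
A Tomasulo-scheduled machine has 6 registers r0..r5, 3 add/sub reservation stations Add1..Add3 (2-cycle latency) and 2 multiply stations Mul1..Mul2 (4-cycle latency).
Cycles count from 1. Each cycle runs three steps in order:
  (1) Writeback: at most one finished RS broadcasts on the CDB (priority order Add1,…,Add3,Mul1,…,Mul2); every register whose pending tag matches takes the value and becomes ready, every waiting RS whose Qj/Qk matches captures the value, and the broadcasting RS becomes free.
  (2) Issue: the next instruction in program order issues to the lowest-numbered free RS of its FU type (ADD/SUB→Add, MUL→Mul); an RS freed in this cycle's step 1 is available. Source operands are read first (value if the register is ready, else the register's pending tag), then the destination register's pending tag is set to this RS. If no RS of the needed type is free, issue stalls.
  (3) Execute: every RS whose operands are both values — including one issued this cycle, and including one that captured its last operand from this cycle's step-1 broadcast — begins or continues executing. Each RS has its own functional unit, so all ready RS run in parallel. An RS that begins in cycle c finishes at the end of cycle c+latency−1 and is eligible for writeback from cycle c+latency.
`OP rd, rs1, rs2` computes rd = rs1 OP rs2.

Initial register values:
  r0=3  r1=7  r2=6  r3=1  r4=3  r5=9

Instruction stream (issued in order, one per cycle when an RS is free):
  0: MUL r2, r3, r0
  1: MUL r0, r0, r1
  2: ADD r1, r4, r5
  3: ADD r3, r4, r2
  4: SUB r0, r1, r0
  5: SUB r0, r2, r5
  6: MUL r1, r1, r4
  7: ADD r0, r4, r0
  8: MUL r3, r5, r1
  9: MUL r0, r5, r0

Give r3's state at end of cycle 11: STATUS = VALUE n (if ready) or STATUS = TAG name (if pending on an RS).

  c1: issue MUL r2<-Mul1  regs: r0:3,r1:7,r2:Mul1,r3:1,r4:3,r5:9
  c2: issue MUL r0<-Mul2  regs: r0:Mul2,r1:7,r2:Mul1,r3:1,r4:3,r5:9
  c3: issue ADD r1<-Add1  regs: r0:Mul2,r1:Add1,r2:Mul1,r3:1,r4:3,r5:9
  c4: issue ADD r3<-Add2  regs: r0:Mul2,r1:Add1,r2:Mul1,r3:Add2,r4:3,r5:9
  c5: CDB Add1=12; issue SUB r0<-Add1  regs: r0:Add1,r1:12,r2:Mul1,r3:Add2,r4:3,r5:9
  c6: CDB Mul1=3; issue SUB r0<-Add3  regs: r0:Add3,r1:12,r2:3,r3:Add2,r4:3,r5:9
  c7: CDB Mul2=21; issue MUL r1<-Mul1  regs: r0:Add3,r1:Mul1,r2:3,r3:Add2,r4:3,r5:9
  c8: CDB Add2=6; issue ADD r0<-Add2  regs: r0:Add2,r1:Mul1,r2:3,r3:6,r4:3,r5:9
  c9: CDB Add1=-9; issue MUL r3<-Mul2  regs: r0:Add2,r1:Mul1,r2:3,r3:Mul2,r4:3,r5:9
  c10: CDB Add3=-6; stall  regs: r0:Add2,r1:Mul1,r2:3,r3:Mul2,r4:3,r5:9
  c11: CDB Mul1=36; issue MUL r0<-Mul1  regs: r0:Mul1,r1:36,r2:3,r3:Mul2,r4:3,r5:9

STATUS = TAG Mul2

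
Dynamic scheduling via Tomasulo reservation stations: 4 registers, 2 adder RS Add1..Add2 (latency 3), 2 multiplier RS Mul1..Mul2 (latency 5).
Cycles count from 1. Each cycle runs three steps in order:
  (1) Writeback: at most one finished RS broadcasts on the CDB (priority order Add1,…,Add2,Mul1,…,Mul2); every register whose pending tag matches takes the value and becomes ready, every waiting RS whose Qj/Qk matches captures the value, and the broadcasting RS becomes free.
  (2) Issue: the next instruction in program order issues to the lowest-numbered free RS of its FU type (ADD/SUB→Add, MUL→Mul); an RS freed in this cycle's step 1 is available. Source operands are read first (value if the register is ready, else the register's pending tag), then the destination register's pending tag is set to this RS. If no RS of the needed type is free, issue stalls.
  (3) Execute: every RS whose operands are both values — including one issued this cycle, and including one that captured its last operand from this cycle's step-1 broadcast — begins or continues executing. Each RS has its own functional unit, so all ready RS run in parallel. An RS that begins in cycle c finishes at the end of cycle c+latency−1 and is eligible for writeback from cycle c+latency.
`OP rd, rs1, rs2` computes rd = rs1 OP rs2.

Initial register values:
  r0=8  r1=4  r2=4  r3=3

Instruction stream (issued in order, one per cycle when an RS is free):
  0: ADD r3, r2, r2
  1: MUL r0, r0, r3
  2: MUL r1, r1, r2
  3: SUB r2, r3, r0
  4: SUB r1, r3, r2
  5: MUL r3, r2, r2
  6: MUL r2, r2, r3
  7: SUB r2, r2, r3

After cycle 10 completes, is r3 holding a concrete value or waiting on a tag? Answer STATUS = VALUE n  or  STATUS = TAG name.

c1: issue ADD r3<-Add1 | r0:8,r1:4,r2:4,r3:Add1
c2: issue MUL r0<-Mul1 | r0:Mul1,r1:4,r2:4,r3:Add1
c3: issue MUL r1<-Mul2 | r0:Mul1,r1:Mul2,r2:4,r3:Add1
c4: CDB Add1=8; issue SUB r2<-Add1 | r0:Mul1,r1:Mul2,r2:Add1,r3:8
c5: issue SUB r1<-Add2 | r0:Mul1,r1:Add2,r2:Add1,r3:8
c6: stall | r0:Mul1,r1:Add2,r2:Add1,r3:8
c7: stall | r0:Mul1,r1:Add2,r2:Add1,r3:8
c8: CDB Mul2=16; issue MUL r3<-Mul2 | r0:Mul1,r1:Add2,r2:Add1,r3:Mul2
c9: CDB Mul1=64; issue MUL r2<-Mul1 | r0:64,r1:Add2,r2:Mul1,r3:Mul2
c10: stall | r0:64,r1:Add2,r2:Mul1,r3:Mul2

STATUS = TAG Mul2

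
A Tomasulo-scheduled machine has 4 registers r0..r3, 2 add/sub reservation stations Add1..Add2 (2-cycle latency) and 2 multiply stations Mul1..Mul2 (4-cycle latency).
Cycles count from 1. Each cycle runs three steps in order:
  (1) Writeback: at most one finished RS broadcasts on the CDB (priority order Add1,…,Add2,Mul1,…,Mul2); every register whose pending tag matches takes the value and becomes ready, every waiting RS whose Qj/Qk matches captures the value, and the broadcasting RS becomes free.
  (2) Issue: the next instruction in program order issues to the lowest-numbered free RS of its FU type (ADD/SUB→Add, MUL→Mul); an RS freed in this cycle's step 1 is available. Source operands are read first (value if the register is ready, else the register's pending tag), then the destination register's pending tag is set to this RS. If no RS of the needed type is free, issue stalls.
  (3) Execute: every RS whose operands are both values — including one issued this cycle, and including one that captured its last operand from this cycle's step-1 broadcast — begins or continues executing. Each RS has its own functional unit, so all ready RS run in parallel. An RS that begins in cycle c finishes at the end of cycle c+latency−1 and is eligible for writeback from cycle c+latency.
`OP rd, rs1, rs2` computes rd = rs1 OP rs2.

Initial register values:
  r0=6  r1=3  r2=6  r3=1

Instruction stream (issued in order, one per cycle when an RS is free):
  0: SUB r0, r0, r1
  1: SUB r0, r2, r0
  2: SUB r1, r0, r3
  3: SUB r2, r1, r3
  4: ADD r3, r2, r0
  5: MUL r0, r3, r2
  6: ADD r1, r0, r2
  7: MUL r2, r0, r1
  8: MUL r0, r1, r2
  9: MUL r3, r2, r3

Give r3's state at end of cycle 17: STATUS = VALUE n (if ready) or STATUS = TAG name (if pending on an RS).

c1: issue SUB r0<-Add1 | r0:Add1,r1:3,r2:6,r3:1
c2: issue SUB r0<-Add2 | r0:Add2,r1:3,r2:6,r3:1
c3: CDB Add1=3; issue SUB r1<-Add1 | r0:Add2,r1:Add1,r2:6,r3:1
c4: stall | r0:Add2,r1:Add1,r2:6,r3:1
c5: CDB Add2=3; issue SUB r2<-Add2 | r0:3,r1:Add1,r2:Add2,r3:1
c6: stall | r0:3,r1:Add1,r2:Add2,r3:1
c7: CDB Add1=2; issue ADD r3<-Add1 | r0:3,r1:2,r2:Add2,r3:Add1
c8: issue MUL r0<-Mul1 | r0:Mul1,r1:2,r2:Add2,r3:Add1
c9: CDB Add2=1; issue ADD r1<-Add2 | r0:Mul1,r1:Add2,r2:1,r3:Add1
c10: issue MUL r2<-Mul2 | r0:Mul1,r1:Add2,r2:Mul2,r3:Add1
c11: CDB Add1=4; stall | r0:Mul1,r1:Add2,r2:Mul2,r3:4
c12: stall | r0:Mul1,r1:Add2,r2:Mul2,r3:4
c13: stall | r0:Mul1,r1:Add2,r2:Mul2,r3:4
c14: stall | r0:Mul1,r1:Add2,r2:Mul2,r3:4
c15: CDB Mul1=4; issue MUL r0<-Mul1 | r0:Mul1,r1:Add2,r2:Mul2,r3:4
c16: stall | r0:Mul1,r1:Add2,r2:Mul2,r3:4
c17: CDB Add2=5; stall | r0:Mul1,r1:5,r2:Mul2,r3:4

STATUS = VALUE 4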